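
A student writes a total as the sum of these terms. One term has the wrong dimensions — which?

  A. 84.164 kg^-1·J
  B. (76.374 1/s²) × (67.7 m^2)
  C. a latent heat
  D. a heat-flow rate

In SI base units:
  A. J·kg⁻¹ = N·m·kg⁻¹ = m²·s⁻²
  B. [s⁻²] · [m²] = m²·s⁻²
  C. [latent heat] = m²·s⁻²
  D. [heat-flow rate] = kg·m²·s⁻³
All reduce to m²·s⁻² except D., which is kg·m²·s⁻³.

D.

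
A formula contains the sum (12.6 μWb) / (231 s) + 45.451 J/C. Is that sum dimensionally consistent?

Yes

Work out the base dimensions of each:
  (12.6 μWb) / (231 s):  [kg·m²·s⁻²·A⁻¹] / [s] = kg·m²·s⁻³·A⁻¹
  45.451 J/C:  J·C⁻¹ = N·m·(s·A)⁻¹ = kg·m²·s⁻³·A⁻¹
Both are kg·m²·s⁻³·A⁻¹, so they have the same dimensions and can be added.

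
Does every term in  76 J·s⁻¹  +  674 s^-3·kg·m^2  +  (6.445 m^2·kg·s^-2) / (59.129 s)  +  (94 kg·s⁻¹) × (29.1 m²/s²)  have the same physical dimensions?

Reduce each to base SI dimensions:
  76 J·s⁻¹:  J·s⁻¹ = N·m·s⁻¹ = kg·m²·s⁻³
  674 s^-3·kg·m^2:  kg·m²·s⁻³
  (6.445 m^2·kg·s^-2) / (59.129 s):  [kg·m²·s⁻²] / [s] = kg·m²·s⁻³
  (94 kg·s⁻¹) × (29.1 m²/s²):  [kg·s⁻¹] · [m²·s⁻²] = kg·m²·s⁻³
Every term reduces to kg·m²·s⁻³.

Yes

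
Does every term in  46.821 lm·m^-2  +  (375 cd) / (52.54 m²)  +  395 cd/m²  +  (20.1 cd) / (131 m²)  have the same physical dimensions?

Yes

In SI base units:
  46.821 lm·m^-2:  lm·m⁻² = cd·m⁻² = m⁻²·cd
  (375 cd) / (52.54 m²):  [cd] / [m²] = m⁻²·cd
  395 cd/m²:  cd·m⁻² = m⁻²·cd
  (20.1 cd) / (131 m²):  [cd] / [m²] = m⁻²·cd
Every term reduces to m⁻²·cd.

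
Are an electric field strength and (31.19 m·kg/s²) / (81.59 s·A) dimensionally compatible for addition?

Expand each in SI base units:
  an electric field strength:  [electric field strength] = kg·m·s⁻³·A⁻¹
  (31.19 m·kg/s²) / (81.59 s·A):  [kg·m·s⁻²] / [s·A] = kg·m·s⁻³·A⁻¹
Both are kg·m·s⁻³·A⁻¹, so they have the same dimensions and can be added.

Yes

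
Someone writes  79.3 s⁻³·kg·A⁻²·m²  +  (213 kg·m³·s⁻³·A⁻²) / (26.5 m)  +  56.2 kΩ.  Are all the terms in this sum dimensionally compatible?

Expand each in SI base units:
  79.3 s⁻³·kg·A⁻²·m²:  kg·m²·s⁻³·A⁻²
  (213 kg·m³·s⁻³·A⁻²) / (26.5 m):  [kg·m³·s⁻³·A⁻²] / [m] = kg·m²·s⁻³·A⁻²
  56.2 kΩ:  Ω = V·A⁻¹ = kg·m²·s⁻³·A⁻²
Every term reduces to kg·m²·s⁻³·A⁻².

Yes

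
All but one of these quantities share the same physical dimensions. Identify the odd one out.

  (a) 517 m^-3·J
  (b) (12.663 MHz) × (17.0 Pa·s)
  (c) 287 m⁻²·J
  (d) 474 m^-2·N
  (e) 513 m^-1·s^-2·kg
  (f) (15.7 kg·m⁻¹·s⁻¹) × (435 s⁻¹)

(c)

Dimensions:
  (a) J·m⁻³ = N·m·m⁻³ = kg·m⁻¹·s⁻²
  (b) [s⁻¹] · [kg·m⁻¹·s⁻¹] = kg·m⁻¹·s⁻²
  (c) J·m⁻² = N·m·m⁻² = kg·s⁻²
  (d) N·m⁻² = kg·m·s⁻²·m⁻² = kg·m⁻¹·s⁻²
  (e) kg·m⁻¹·s⁻²
  (f) [kg·m⁻¹·s⁻¹] · [s⁻¹] = kg·m⁻¹·s⁻²
All reduce to kg·m⁻¹·s⁻² except (c), which is kg·s⁻².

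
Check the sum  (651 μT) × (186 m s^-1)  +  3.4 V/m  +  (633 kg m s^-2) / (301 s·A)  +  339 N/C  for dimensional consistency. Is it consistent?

Yes

In SI base units:
  (651 μT) × (186 m s^-1):  [kg·s⁻²·A⁻¹] · [m·s⁻¹] = kg·m·s⁻³·A⁻¹
  3.4 V/m:  V·m⁻¹ = J·C⁻¹·m⁻¹ = kg·m·s⁻³·A⁻¹
  (633 kg m s^-2) / (301 s·A):  [kg·m·s⁻²] / [s·A] = kg·m·s⁻³·A⁻¹
  339 N/C:  N·C⁻¹ = kg·m·s⁻²·(s·A)⁻¹ = kg·m·s⁻³·A⁻¹
Every term reduces to kg·m·s⁻³·A⁻¹.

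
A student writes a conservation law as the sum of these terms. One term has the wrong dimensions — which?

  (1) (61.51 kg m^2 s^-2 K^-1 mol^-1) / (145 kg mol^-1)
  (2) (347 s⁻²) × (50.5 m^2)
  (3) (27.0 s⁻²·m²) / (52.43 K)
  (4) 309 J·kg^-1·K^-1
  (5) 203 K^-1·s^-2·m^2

Expand each in SI base units:
  (1) [kg·m²·s⁻²·K⁻¹·mol⁻¹] / [kg·mol⁻¹] = m²·s⁻²·K⁻¹
  (2) [s⁻²] · [m²] = m²·s⁻²
  (3) [m²·s⁻²] / [K] = m²·s⁻²·K⁻¹
  (4) J·kg⁻¹·K⁻¹ = N·m·kg⁻¹·K⁻¹ = m²·s⁻²·K⁻¹
  (5) m²·s⁻²·K⁻¹
All reduce to m²·s⁻²·K⁻¹ except (2), which is m²·s⁻².

(2)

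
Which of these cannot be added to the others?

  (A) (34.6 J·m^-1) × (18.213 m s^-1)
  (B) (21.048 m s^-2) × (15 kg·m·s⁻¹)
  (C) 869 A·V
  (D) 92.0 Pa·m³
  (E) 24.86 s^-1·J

(D)

Work out the base dimensions of each:
  (A) [kg·m·s⁻²] · [m·s⁻¹] = kg·m²·s⁻³
  (B) [m·s⁻²] · [kg·m·s⁻¹] = kg·m²·s⁻³
  (C) V·A = J·C⁻¹·A = kg·m²·s⁻³
  (D) Pa·m³ = N·m⁻²·m³ = kg·m²·s⁻²
  (E) J·s⁻¹ = N·m·s⁻¹ = kg·m²·s⁻³
All reduce to kg·m²·s⁻³ except (D), which is kg·m²·s⁻².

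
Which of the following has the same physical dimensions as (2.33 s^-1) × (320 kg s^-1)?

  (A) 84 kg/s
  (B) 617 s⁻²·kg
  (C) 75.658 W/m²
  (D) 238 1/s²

(B)

Reference: [s⁻¹] · [kg·s⁻¹] = kg·s⁻².
Each option:
  (A) kg·s⁻¹
  (B) kg·s⁻²  ← same
  (C) W·m⁻² = J·s⁻¹·m⁻² = kg·s⁻³
  (D) s⁻²
Only (B) matches kg·s⁻².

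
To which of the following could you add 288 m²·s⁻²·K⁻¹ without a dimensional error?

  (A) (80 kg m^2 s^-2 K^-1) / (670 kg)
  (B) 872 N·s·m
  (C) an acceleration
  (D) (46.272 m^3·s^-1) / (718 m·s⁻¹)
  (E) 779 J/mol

(A)

Reference: m²·s⁻²·K⁻¹.
Each option:
  (A) [kg·m²·s⁻²·K⁻¹] / [kg] = m²·s⁻²·K⁻¹  ← same
  (B) N·m·s = kg·m·s⁻²·m·s = kg·m²·s⁻¹
  (C) [acceleration] = m·s⁻²
  (D) [m³·s⁻¹] / [m·s⁻¹] = m²
  (E) J·mol⁻¹ = N·m·mol⁻¹ = kg·m²·s⁻²·mol⁻¹
Only (A) matches m²·s⁻²·K⁻¹.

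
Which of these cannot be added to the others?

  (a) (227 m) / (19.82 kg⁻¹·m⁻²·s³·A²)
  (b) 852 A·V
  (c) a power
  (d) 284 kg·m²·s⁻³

(a)

Expand each in SI base units:
  (a) [m] / [kg⁻¹·m⁻²·s³·A²] = kg·m³·s⁻³·A⁻²
  (b) V·A = J·C⁻¹·A = kg·m²·s⁻³
  (c) [power] = kg·m²·s⁻³
  (d) kg·m²·s⁻³
All reduce to kg·m²·s⁻³ except (a), which is kg·m³·s⁻³·A⁻².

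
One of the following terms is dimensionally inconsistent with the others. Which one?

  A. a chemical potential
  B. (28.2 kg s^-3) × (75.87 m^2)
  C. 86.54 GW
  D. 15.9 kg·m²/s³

A.

Dimensions:
  A. [chemical potential] = kg·m²·s⁻²·mol⁻¹
  B. [kg·s⁻³] · [m²] = kg·m²·s⁻³
  C. W = J·s⁻¹ = kg·m²·s⁻³
  D. kg·m²·s⁻³
All reduce to kg·m²·s⁻³ except A., which is kg·m²·s⁻²·mol⁻¹.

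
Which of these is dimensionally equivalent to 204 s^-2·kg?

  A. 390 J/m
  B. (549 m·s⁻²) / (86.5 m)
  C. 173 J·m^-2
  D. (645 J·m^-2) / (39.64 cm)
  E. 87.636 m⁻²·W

Reference: kg·s⁻².
Each option:
  A. J·m⁻¹ = N·m·m⁻¹ = kg·m·s⁻²
  B. [m·s⁻²] / [m] = s⁻²
  C. J·m⁻² = N·m·m⁻² = kg·s⁻²  ← same
  D. [kg·s⁻²] / [m] = kg·m⁻¹·s⁻²
  E. W·m⁻² = J·s⁻¹·m⁻² = kg·s⁻³
Only C. matches kg·s⁻².

C.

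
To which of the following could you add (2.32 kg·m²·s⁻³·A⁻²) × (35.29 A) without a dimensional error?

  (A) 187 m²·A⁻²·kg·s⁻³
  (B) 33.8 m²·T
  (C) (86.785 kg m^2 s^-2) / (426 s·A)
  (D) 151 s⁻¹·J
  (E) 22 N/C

Reference: [kg·m²·s⁻³·A⁻²] · [A] = kg·m²·s⁻³·A⁻¹.
Each option:
  (A) kg·m²·s⁻³·A⁻²
  (B) T·m² = Wb·m⁻²·m² = kg·m²·s⁻²·A⁻¹
  (C) [kg·m²·s⁻²] / [s·A] = kg·m²·s⁻³·A⁻¹  ← same
  (D) J·s⁻¹ = N·m·s⁻¹ = kg·m²·s⁻³
  (E) N·C⁻¹ = kg·m·s⁻²·(s·A)⁻¹ = kg·m·s⁻³·A⁻¹
Only (C) matches kg·m²·s⁻³·A⁻¹.

(C)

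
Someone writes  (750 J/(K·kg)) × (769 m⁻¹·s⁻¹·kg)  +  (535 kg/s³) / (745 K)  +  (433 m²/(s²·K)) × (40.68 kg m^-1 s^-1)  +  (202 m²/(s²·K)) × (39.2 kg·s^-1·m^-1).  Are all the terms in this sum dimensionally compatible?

Work out the base dimensions of each:
  (750 J/(K·kg)) × (769 m⁻¹·s⁻¹·kg):  [m²·s⁻²·K⁻¹] · [kg·m⁻¹·s⁻¹] = kg·m·s⁻³·K⁻¹
  (535 kg/s³) / (745 K):  [kg·s⁻³] / [K] = kg·s⁻³·K⁻¹
  (433 m²/(s²·K)) × (40.68 kg m^-1 s^-1):  [m²·s⁻²·K⁻¹] · [kg·m⁻¹·s⁻¹] = kg·m·s⁻³·K⁻¹
  (202 m²/(s²·K)) × (39.2 kg·s^-1·m^-1):  [m²·s⁻²·K⁻¹] · [kg·m⁻¹·s⁻¹] = kg·m·s⁻³·K⁻¹
The terms do not share a single dimension (kg·m·s⁻³·K⁻¹ vs kg·s⁻³·K⁻¹).

No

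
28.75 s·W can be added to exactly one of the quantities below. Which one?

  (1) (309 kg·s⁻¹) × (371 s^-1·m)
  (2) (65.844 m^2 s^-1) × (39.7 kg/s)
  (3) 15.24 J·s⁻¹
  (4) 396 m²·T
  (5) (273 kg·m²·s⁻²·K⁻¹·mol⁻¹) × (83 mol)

(2)

Reference: W·s = J·s⁻¹·s = kg·m²·s⁻².
Each option:
  (1) [kg·s⁻¹] · [m·s⁻¹] = kg·m·s⁻²
  (2) [m²·s⁻¹] · [kg·s⁻¹] = kg·m²·s⁻²  ← same
  (3) J·s⁻¹ = N·m·s⁻¹ = kg·m²·s⁻³
  (4) T·m² = Wb·m⁻²·m² = kg·m²·s⁻²·A⁻¹
  (5) [kg·m²·s⁻²·K⁻¹·mol⁻¹] · [mol] = kg·m²·s⁻²·K⁻¹
Only (2) matches kg·m²·s⁻².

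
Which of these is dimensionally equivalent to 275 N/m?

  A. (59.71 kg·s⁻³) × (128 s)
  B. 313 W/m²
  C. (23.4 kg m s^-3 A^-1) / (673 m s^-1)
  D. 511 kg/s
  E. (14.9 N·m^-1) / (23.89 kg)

A.

Reference: N·m⁻¹ = kg·m·s⁻²·m⁻¹ = kg·s⁻².
Each option:
  A. [kg·s⁻³] · [s] = kg·s⁻²  ← same
  B. W·m⁻² = J·s⁻¹·m⁻² = kg·s⁻³
  C. [kg·m·s⁻³·A⁻¹] / [m·s⁻¹] = kg·s⁻²·A⁻¹
  D. kg·s⁻¹
  E. [kg·s⁻²] / [kg] = s⁻²
Only A. matches kg·s⁻².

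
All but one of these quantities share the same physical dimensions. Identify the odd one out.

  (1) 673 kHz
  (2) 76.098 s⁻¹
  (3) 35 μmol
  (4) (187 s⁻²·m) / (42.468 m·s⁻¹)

(3)

Reduce each to base SI dimensions:
  (1) Hz = s⁻¹
  (2) s⁻¹
  (3) mol
  (4) [m·s⁻²] / [m·s⁻¹] = s⁻¹
All reduce to s⁻¹ except (3), which is mol.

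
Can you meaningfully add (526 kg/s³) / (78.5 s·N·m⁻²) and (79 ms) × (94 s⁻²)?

No

Reduce each to base SI dimensions:
  (526 kg/s³) / (78.5 s·N·m⁻²):  [kg·s⁻³] / [kg·m⁻¹·s⁻¹] = m·s⁻²
  (79 ms) × (94 s⁻²):  [s] · [s⁻²] = s⁻¹
m·s⁻² ≠ s⁻¹, so they cannot be added.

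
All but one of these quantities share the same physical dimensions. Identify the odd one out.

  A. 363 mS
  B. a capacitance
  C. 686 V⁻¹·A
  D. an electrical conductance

B.

Reduce each to base SI dimensions:
  A. S = Ω⁻¹ = kg⁻¹·m⁻²·s³·A²
  B. [capacitance] = kg⁻¹·m⁻²·s⁴·A²
  C. A·V⁻¹ = A·(J·C⁻¹)⁻¹ = kg⁻¹·m⁻²·s³·A²
  D. [electrical conductance] = kg⁻¹·m⁻²·s³·A²
All reduce to kg⁻¹·m⁻²·s³·A² except B., which is kg⁻¹·m⁻²·s⁴·A².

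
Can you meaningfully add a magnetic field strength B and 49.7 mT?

Expand each in SI base units:
  a magnetic field strength B:  [magnetic field strength B] = kg·s⁻²·A⁻¹
  49.7 mT:  T = Wb·m⁻² = kg·s⁻²·A⁻¹
Both are kg·s⁻²·A⁻¹, so they have the same dimensions and can be added.

Yes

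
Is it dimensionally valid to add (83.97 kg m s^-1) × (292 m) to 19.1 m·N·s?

Yes

Expand each in SI base units:
  (83.97 kg m s^-1) × (292 m):  [kg·m·s⁻¹] · [m] = kg·m²·s⁻¹
  19.1 m·N·s:  N·m·s = kg·m·s⁻²·m·s = kg·m²·s⁻¹
Both are kg·m²·s⁻¹, so they have the same dimensions and can be added.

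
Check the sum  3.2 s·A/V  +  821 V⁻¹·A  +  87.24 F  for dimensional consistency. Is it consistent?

Reduce each to base SI dimensions:
  3.2 s·A/V:  A·s·V⁻¹ = A·s·(J·C⁻¹)⁻¹ = kg⁻¹·m⁻²·s⁴·A²
  821 V⁻¹·A:  A·V⁻¹ = A·(J·C⁻¹)⁻¹ = kg⁻¹·m⁻²·s³·A²
  87.24 F:  F = C·V⁻¹ = kg⁻¹·m⁻²·s⁴·A²
The terms do not share a single dimension (kg⁻¹·m⁻²·s³·A² vs kg⁻¹·m⁻²·s⁴·A²).

No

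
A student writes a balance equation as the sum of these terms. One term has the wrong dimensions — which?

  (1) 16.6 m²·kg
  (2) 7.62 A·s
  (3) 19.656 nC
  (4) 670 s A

(1)

Reduce each to base SI dimensions:
  (1) kg·m²
  (2) A·s = s·A
  (3) C = s·A
  (4) s·A
All reduce to s·A except (1), which is kg·m².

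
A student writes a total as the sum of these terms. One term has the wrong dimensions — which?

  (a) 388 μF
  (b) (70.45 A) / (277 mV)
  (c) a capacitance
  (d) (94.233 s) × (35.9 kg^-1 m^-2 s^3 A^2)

Dimensions:
  (a) F = C·V⁻¹ = kg⁻¹·m⁻²·s⁴·A²
  (b) [A] / [kg·m²·s⁻³·A⁻¹] = kg⁻¹·m⁻²·s³·A²
  (c) [capacitance] = kg⁻¹·m⁻²·s⁴·A²
  (d) [s] · [kg⁻¹·m⁻²·s³·A²] = kg⁻¹·m⁻²·s⁴·A²
All reduce to kg⁻¹·m⁻²·s⁴·A² except (b), which is kg⁻¹·m⁻²·s³·A².

(b)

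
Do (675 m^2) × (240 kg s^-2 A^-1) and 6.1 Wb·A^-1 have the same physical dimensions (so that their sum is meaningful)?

Work out the base dimensions of each:
  (675 m^2) × (240 kg s^-2 A^-1):  [m²] · [kg·s⁻²·A⁻¹] = kg·m²·s⁻²·A⁻¹
  6.1 Wb·A^-1:  Wb·A⁻¹ = V·s·A⁻¹ = kg·m²·s⁻²·A⁻²
kg·m²·s⁻²·A⁻¹ ≠ kg·m²·s⁻²·A⁻², so they cannot be added.

No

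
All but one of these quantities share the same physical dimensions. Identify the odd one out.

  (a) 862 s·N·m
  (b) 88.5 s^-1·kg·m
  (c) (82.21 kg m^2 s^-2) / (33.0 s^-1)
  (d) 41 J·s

(b)

Expand each in SI base units:
  (a) N·m·s = kg·m·s⁻²·m·s = kg·m²·s⁻¹
  (b) kg·m·s⁻¹
  (c) [kg·m²·s⁻²] / [s⁻¹] = kg·m²·s⁻¹
  (d) J·s = N·m·s = kg·m²·s⁻¹
All reduce to kg·m²·s⁻¹ except (b), which is kg·m·s⁻¹.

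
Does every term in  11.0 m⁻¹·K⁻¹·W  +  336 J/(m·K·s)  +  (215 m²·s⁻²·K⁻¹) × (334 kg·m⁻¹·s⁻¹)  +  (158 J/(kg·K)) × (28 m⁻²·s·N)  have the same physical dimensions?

Work out the base dimensions of each:
  11.0 m⁻¹·K⁻¹·W:  W·m⁻¹·K⁻¹ = J·s⁻¹·m⁻¹·K⁻¹ = kg·m·s⁻³·K⁻¹
  336 J/(m·K·s):  J·s⁻¹·m⁻¹·K⁻¹ = N·m·s⁻¹·m⁻¹·K⁻¹ = kg·m·s⁻³·K⁻¹
  (215 m²·s⁻²·K⁻¹) × (334 kg·m⁻¹·s⁻¹):  [m²·s⁻²·K⁻¹] · [kg·m⁻¹·s⁻¹] = kg·m·s⁻³·K⁻¹
  (158 J/(kg·K)) × (28 m⁻²·s·N):  [m²·s⁻²·K⁻¹] · [kg·m⁻¹·s⁻¹] = kg·m·s⁻³·K⁻¹
Every term reduces to kg·m·s⁻³·K⁻¹.

Yes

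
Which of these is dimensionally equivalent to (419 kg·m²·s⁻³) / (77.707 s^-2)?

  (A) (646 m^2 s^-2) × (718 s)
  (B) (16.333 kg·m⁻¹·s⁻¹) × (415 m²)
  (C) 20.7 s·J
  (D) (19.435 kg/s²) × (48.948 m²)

(C)

Reference: [kg·m²·s⁻³] / [s⁻²] = kg·m²·s⁻¹.
Each option:
  (A) [m²·s⁻²] · [s] = m²·s⁻¹
  (B) [kg·m⁻¹·s⁻¹] · [m²] = kg·m·s⁻¹
  (C) J·s = N·m·s = kg·m²·s⁻¹  ← same
  (D) [kg·s⁻²] · [m²] = kg·m²·s⁻²
Only (C) matches kg·m²·s⁻¹.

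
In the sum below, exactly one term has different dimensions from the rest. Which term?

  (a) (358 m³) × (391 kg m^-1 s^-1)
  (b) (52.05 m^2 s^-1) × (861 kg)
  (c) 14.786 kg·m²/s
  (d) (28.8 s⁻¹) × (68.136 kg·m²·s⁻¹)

(d)

Work out the base dimensions of each:
  (a) [m³] · [kg·m⁻¹·s⁻¹] = kg·m²·s⁻¹
  (b) [m²·s⁻¹] · [kg] = kg·m²·s⁻¹
  (c) kg·m²·s⁻¹
  (d) [s⁻¹] · [kg·m²·s⁻¹] = kg·m²·s⁻²
All reduce to kg·m²·s⁻¹ except (d), which is kg·m²·s⁻².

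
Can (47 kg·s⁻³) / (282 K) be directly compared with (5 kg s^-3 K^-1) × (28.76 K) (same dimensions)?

Work out the base dimensions of each:
  (47 kg·s⁻³) / (282 K):  [kg·s⁻³] / [K] = kg·s⁻³·K⁻¹
  (5 kg s^-3 K^-1) × (28.76 K):  [kg·s⁻³·K⁻¹] · [K] = kg·s⁻³
kg·s⁻³·K⁻¹ ≠ kg·s⁻³, so they cannot be added.

No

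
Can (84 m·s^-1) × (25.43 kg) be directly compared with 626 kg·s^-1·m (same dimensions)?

Work out the base dimensions of each:
  (84 m·s^-1) × (25.43 kg):  [m·s⁻¹] · [kg] = kg·m·s⁻¹
  626 kg·s^-1·m:  kg·m·s⁻¹
Both are kg·m·s⁻¹, so they have the same dimensions and can be added.

Yes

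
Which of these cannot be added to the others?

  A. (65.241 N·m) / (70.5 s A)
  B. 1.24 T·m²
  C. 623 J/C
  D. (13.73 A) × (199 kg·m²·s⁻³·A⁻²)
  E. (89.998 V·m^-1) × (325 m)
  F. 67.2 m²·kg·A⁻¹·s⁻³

Work out the base dimensions of each:
  A. [kg·m²·s⁻²] / [s·A] = kg·m²·s⁻³·A⁻¹
  B. T·m² = Wb·m⁻²·m² = kg·m²·s⁻²·A⁻¹
  C. J·C⁻¹ = N·m·(s·A)⁻¹ = kg·m²·s⁻³·A⁻¹
  D. [A] · [kg·m²·s⁻³·A⁻²] = kg·m²·s⁻³·A⁻¹
  E. [kg·m·s⁻³·A⁻¹] · [m] = kg·m²·s⁻³·A⁻¹
  F. kg·m²·s⁻³·A⁻¹
All reduce to kg·m²·s⁻³·A⁻¹ except B., which is kg·m²·s⁻²·A⁻¹.

B.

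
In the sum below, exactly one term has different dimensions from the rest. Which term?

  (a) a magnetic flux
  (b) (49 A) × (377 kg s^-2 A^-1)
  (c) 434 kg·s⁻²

Dimensions:
  (a) [magnetic flux] = kg·m²·s⁻²·A⁻¹
  (b) [A] · [kg·s⁻²·A⁻¹] = kg·s⁻²
  (c) kg·s⁻²
All reduce to kg·s⁻² except (a), which is kg·m²·s⁻²·A⁻¹.

(a)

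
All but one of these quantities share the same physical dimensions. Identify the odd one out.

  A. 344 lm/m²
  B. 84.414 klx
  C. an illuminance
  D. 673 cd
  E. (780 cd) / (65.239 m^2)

Reduce each to base SI dimensions:
  A. lm·m⁻² = cd·m⁻² = m⁻²·cd
  B. lx = lm·m⁻² = m⁻²·cd
  C. [illuminance] = m⁻²·cd
  D. cd
  E. [cd] / [m²] = m⁻²·cd
All reduce to m⁻²·cd except D., which is cd.

D.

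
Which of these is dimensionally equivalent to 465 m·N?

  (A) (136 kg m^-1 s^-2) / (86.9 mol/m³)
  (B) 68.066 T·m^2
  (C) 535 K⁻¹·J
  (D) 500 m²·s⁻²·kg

Reference: N·m = kg·m·s⁻²·m = kg·m²·s⁻².
Each option:
  (A) [kg·m⁻¹·s⁻²] / [m⁻³·mol] = kg·m²·s⁻²·mol⁻¹
  (B) T·m² = Wb·m⁻²·m² = kg·m²·s⁻²·A⁻¹
  (C) J·K⁻¹ = N·m·K⁻¹ = kg·m²·s⁻²·K⁻¹
  (D) kg·m²·s⁻²  ← same
Only (D) matches kg·m²·s⁻².

(D)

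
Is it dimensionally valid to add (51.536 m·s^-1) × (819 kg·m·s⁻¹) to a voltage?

Expand each in SI base units:
  (51.536 m·s^-1) × (819 kg·m·s⁻¹):  [m·s⁻¹] · [kg·m·s⁻¹] = kg·m²·s⁻²
  a voltage:  [voltage] = kg·m²·s⁻³·A⁻¹
kg·m²·s⁻² ≠ kg·m²·s⁻³·A⁻¹, so they cannot be added.

No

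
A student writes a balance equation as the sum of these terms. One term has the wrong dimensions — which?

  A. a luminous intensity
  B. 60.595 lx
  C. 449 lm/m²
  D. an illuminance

A.

Expand each in SI base units:
  A. [luminous intensity] = cd
  B. lx = lm·m⁻² = m⁻²·cd
  C. lm·m⁻² = cd·m⁻² = m⁻²·cd
  D. [illuminance] = m⁻²·cd
All reduce to m⁻²·cd except A., which is cd.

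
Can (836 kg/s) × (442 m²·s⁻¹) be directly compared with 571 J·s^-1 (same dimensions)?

No

Expand each in SI base units:
  (836 kg/s) × (442 m²·s⁻¹):  [kg·s⁻¹] · [m²·s⁻¹] = kg·m²·s⁻²
  571 J·s^-1:  J·s⁻¹ = N·m·s⁻¹ = kg·m²·s⁻³
kg·m²·s⁻² ≠ kg·m²·s⁻³, so they cannot be added.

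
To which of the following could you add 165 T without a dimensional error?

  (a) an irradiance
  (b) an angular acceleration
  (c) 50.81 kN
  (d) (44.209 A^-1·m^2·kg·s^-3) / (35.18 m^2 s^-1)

Reference: T = Wb·m⁻² = kg·s⁻²·A⁻¹.
Each option:
  (a) [irradiance] = kg·s⁻³
  (b) [angular acceleration] = s⁻²
  (c) N = kg·m·s⁻²
  (d) [kg·m²·s⁻³·A⁻¹] / [m²·s⁻¹] = kg·s⁻²·A⁻¹  ← same
Only (d) matches kg·s⁻²·A⁻¹.

(d)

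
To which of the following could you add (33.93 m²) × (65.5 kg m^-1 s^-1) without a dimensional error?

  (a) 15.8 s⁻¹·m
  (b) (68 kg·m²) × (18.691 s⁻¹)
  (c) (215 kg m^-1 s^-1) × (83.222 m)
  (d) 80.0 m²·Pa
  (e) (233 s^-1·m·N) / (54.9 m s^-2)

Reference: [m²] · [kg·m⁻¹·s⁻¹] = kg·m·s⁻¹.
Each option:
  (a) m·s⁻¹
  (b) [kg·m²] · [s⁻¹] = kg·m²·s⁻¹
  (c) [kg·m⁻¹·s⁻¹] · [m] = kg·s⁻¹
  (d) Pa·m² = N·m⁻²·m² = kg·m·s⁻²
  (e) [kg·m²·s⁻³] / [m·s⁻²] = kg·m·s⁻¹  ← same
Only (e) matches kg·m·s⁻¹.

(e)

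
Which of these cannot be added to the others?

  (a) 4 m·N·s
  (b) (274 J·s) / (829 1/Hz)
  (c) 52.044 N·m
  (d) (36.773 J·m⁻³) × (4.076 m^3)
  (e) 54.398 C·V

(a)

Expand each in SI base units:
  (a) N·m·s = kg·m·s⁻²·m·s = kg·m²·s⁻¹
  (b) [kg·m²·s⁻¹] / [s] = kg·m²·s⁻²
  (c) N·m = kg·m·s⁻²·m = kg·m²·s⁻²
  (d) [kg·m⁻¹·s⁻²] · [m³] = kg·m²·s⁻²
  (e) C·V = s·A·J·C⁻¹ = kg·m²·s⁻²
All reduce to kg·m²·s⁻² except (a), which is kg·m²·s⁻¹.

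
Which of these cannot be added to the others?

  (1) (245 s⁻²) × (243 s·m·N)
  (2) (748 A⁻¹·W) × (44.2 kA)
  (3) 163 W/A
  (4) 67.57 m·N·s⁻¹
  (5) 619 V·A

In SI base units:
  (1) [s⁻²] · [kg·m²·s⁻¹] = kg·m²·s⁻³
  (2) [kg·m²·s⁻³·A⁻¹] · [A] = kg·m²·s⁻³
  (3) W·A⁻¹ = J·s⁻¹·A⁻¹ = kg·m²·s⁻³·A⁻¹
  (4) N·m·s⁻¹ = kg·m·s⁻²·m·s⁻¹ = kg·m²·s⁻³
  (5) V·A = J·C⁻¹·A = kg·m²·s⁻³
All reduce to kg·m²·s⁻³ except (3), which is kg·m²·s⁻³·A⁻¹.

(3)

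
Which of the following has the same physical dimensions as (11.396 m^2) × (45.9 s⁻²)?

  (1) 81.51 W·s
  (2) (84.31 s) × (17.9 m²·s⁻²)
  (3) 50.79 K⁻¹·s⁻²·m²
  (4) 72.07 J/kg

Reference: [m²] · [s⁻²] = m²·s⁻².
Each option:
  (1) W·s = J·s⁻¹·s = kg·m²·s⁻²
  (2) [s] · [m²·s⁻²] = m²·s⁻¹
  (3) m²·s⁻²·K⁻¹
  (4) J·kg⁻¹ = N·m·kg⁻¹ = m²·s⁻²  ← same
Only (4) matches m²·s⁻².

(4)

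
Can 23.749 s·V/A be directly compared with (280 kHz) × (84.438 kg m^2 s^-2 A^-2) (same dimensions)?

No

Reduce each to base SI dimensions:
  23.749 s·V/A:  V·s·A⁻¹ = J·C⁻¹·s·A⁻¹ = kg·m²·s⁻²·A⁻²
  (280 kHz) × (84.438 kg m^2 s^-2 A^-2):  [s⁻¹] · [kg·m²·s⁻²·A⁻²] = kg·m²·s⁻³·A⁻²
kg·m²·s⁻²·A⁻² ≠ kg·m²·s⁻³·A⁻², so they cannot be added.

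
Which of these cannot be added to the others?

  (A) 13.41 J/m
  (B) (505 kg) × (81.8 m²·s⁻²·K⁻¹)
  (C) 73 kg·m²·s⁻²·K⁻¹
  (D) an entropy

In SI base units:
  (A) J·m⁻¹ = N·m·m⁻¹ = kg·m·s⁻²
  (B) [kg] · [m²·s⁻²·K⁻¹] = kg·m²·s⁻²·K⁻¹
  (C) kg·m²·s⁻²·K⁻¹
  (D) [entropy] = kg·m²·s⁻²·K⁻¹
All reduce to kg·m²·s⁻²·K⁻¹ except (A), which is kg·m·s⁻².

(A)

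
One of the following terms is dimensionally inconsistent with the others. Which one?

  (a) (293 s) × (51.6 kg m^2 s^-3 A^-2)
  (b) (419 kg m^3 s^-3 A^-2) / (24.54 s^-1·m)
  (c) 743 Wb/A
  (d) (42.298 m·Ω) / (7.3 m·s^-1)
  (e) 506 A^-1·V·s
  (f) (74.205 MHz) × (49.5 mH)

(f)

Dimensions:
  (a) [s] · [kg·m²·s⁻³·A⁻²] = kg·m²·s⁻²·A⁻²
  (b) [kg·m³·s⁻³·A⁻²] / [m·s⁻¹] = kg·m²·s⁻²·A⁻²
  (c) Wb·A⁻¹ = V·s·A⁻¹ = kg·m²·s⁻²·A⁻²
  (d) [kg·m³·s⁻³·A⁻²] / [m·s⁻¹] = kg·m²·s⁻²·A⁻²
  (e) V·s·A⁻¹ = J·C⁻¹·s·A⁻¹ = kg·m²·s⁻²·A⁻²
  (f) [s⁻¹] · [kg·m²·s⁻²·A⁻²] = kg·m²·s⁻³·A⁻²
All reduce to kg·m²·s⁻²·A⁻² except (f), which is kg·m²·s⁻³·A⁻².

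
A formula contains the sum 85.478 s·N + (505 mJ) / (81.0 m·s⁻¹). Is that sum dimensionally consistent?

Yes

In SI base units:
  85.478 s·N:  N·s = kg·m·s⁻²·s = kg·m·s⁻¹
  (505 mJ) / (81.0 m·s⁻¹):  [kg·m²·s⁻²] / [m·s⁻¹] = kg·m·s⁻¹
Both are kg·m·s⁻¹, so they have the same dimensions and can be added.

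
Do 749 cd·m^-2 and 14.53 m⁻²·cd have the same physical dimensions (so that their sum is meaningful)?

Reduce each to base SI dimensions:
  749 cd·m^-2:  cd·m⁻² = m⁻²·cd
  14.53 m⁻²·cd:  m⁻²·cd
Both are m⁻²·cd, so they have the same dimensions and can be added.

Yes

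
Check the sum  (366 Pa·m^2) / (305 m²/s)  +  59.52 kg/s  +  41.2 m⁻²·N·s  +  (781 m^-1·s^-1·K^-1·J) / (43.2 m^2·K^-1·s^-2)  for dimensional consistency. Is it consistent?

In SI base units:
  (366 Pa·m^2) / (305 m²/s):  [kg·m·s⁻²] / [m²·s⁻¹] = kg·m⁻¹·s⁻¹
  59.52 kg/s:  kg·s⁻¹
  41.2 m⁻²·N·s:  N·s·m⁻² = kg·m·s⁻²·s·m⁻² = kg·m⁻¹·s⁻¹
  (781 m^-1·s^-1·K^-1·J) / (43.2 m^2·K^-1·s^-2):  [kg·m·s⁻³·K⁻¹] / [m²·s⁻²·K⁻¹] = kg·m⁻¹·s⁻¹
The terms do not share a single dimension (kg·m⁻¹·s⁻¹ vs kg·s⁻¹).

No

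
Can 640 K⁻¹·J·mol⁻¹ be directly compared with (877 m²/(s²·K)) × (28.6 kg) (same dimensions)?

No

Dimensions:
  640 K⁻¹·J·mol⁻¹:  J·mol⁻¹·K⁻¹ = N·m·mol⁻¹·K⁻¹ = kg·m²·s⁻²·K⁻¹·mol⁻¹
  (877 m²/(s²·K)) × (28.6 kg):  [m²·s⁻²·K⁻¹] · [kg] = kg·m²·s⁻²·K⁻¹
kg·m²·s⁻²·K⁻¹·mol⁻¹ ≠ kg·m²·s⁻²·K⁻¹, so they cannot be added.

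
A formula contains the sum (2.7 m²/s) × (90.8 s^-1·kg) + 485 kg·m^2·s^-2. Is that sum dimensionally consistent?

Expand each in SI base units:
  (2.7 m²/s) × (90.8 s^-1·kg):  [m²·s⁻¹] · [kg·s⁻¹] = kg·m²·s⁻²
  485 kg·m^2·s^-2:  kg·m²·s⁻²
Both are kg·m²·s⁻², so they have the same dimensions and can be added.

Yes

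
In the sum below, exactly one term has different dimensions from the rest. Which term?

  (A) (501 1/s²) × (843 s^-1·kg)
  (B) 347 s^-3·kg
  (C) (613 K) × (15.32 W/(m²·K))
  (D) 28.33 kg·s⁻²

(D)

Work out the base dimensions of each:
  (A) [s⁻²] · [kg·s⁻¹] = kg·s⁻³
  (B) kg·s⁻³
  (C) [K] · [kg·s⁻³·K⁻¹] = kg·s⁻³
  (D) kg·s⁻²
All reduce to kg·s⁻³ except (D), which is kg·s⁻².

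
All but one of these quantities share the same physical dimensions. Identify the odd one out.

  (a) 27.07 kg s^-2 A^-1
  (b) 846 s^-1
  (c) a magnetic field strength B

(b)

Expand each in SI base units:
  (a) kg·s⁻²·A⁻¹
  (b) s⁻¹
  (c) [magnetic field strength B] = kg·s⁻²·A⁻¹
All reduce to kg·s⁻²·A⁻¹ except (b), which is s⁻¹.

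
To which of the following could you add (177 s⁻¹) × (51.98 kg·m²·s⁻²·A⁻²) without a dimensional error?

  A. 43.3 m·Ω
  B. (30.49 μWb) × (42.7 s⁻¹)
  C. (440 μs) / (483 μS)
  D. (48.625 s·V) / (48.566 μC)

D.

Reference: [s⁻¹] · [kg·m²·s⁻²·A⁻²] = kg·m²·s⁻³·A⁻².
Each option:
  A. Ω·m = V·A⁻¹·m = kg·m³·s⁻³·A⁻²
  B. [kg·m²·s⁻²·A⁻¹] · [s⁻¹] = kg·m²·s⁻³·A⁻¹
  C. [s] / [kg⁻¹·m⁻²·s³·A²] = kg·m²·s⁻²·A⁻²
  D. [kg·m²·s⁻²·A⁻¹] / [s·A] = kg·m²·s⁻³·A⁻²  ← same
Only D. matches kg·m²·s⁻³·A⁻².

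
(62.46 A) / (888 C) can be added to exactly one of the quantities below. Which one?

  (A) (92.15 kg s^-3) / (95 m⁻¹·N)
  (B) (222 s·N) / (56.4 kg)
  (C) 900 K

Reference: [A] / [s·A] = s⁻¹.
Each option:
  (A) [kg·s⁻³] / [kg·s⁻²] = s⁻¹  ← same
  (B) [kg·m·s⁻¹] / [kg] = m·s⁻¹
  (C) K
Only (A) matches s⁻¹.

(A)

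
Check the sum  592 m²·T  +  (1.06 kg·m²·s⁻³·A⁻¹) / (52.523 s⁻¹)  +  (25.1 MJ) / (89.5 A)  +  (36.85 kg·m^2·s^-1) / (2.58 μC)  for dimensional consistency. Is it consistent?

Reduce each to base SI dimensions:
  592 m²·T:  T·m² = Wb·m⁻²·m² = kg·m²·s⁻²·A⁻¹
  (1.06 kg·m²·s⁻³·A⁻¹) / (52.523 s⁻¹):  [kg·m²·s⁻³·A⁻¹] / [s⁻¹] = kg·m²·s⁻²·A⁻¹
  (25.1 MJ) / (89.5 A):  [kg·m²·s⁻²] / [A] = kg·m²·s⁻²·A⁻¹
  (36.85 kg·m^2·s^-1) / (2.58 μC):  [kg·m²·s⁻¹] / [s·A] = kg·m²·s⁻²·A⁻¹
Every term reduces to kg·m²·s⁻²·A⁻¹.

Yes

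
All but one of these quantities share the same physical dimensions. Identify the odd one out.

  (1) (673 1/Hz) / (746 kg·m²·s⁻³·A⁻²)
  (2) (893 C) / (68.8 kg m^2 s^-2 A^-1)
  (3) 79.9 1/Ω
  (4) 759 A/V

(1)

Reduce each to base SI dimensions:
  (1) [s] / [kg·m²·s⁻³·A⁻²] = kg⁻¹·m⁻²·s⁴·A²
  (2) [s·A] / [kg·m²·s⁻²·A⁻¹] = kg⁻¹·m⁻²·s³·A²
  (3) Ω⁻¹ = (V·A⁻¹)⁻¹ = kg⁻¹·m⁻²·s³·A²
  (4) A·V⁻¹ = A·(J·C⁻¹)⁻¹ = kg⁻¹·m⁻²·s³·A²
All reduce to kg⁻¹·m⁻²·s³·A² except (1), which is kg⁻¹·m⁻²·s⁴·A².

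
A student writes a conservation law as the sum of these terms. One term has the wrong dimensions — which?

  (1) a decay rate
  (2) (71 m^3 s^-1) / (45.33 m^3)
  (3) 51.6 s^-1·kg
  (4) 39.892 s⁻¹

(3)

Dimensions:
  (1) [decay rate] = s⁻¹
  (2) [m³·s⁻¹] / [m³] = s⁻¹
  (3) kg·s⁻¹
  (4) s⁻¹
All reduce to s⁻¹ except (3), which is kg·s⁻¹.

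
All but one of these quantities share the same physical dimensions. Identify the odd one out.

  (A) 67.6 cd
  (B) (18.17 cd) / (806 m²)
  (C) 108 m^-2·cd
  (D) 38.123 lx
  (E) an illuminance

Work out the base dimensions of each:
  (A) cd
  (B) [cd] / [m²] = m⁻²·cd
  (C) cd·m⁻² = m⁻²·cd
  (D) lx = lm·m⁻² = m⁻²·cd
  (E) [illuminance] = m⁻²·cd
All reduce to m⁻²·cd except (A), which is cd.

(A)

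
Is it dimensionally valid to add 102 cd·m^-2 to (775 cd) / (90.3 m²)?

Yes

Dimensions:
  102 cd·m^-2:  cd·m⁻² = m⁻²·cd
  (775 cd) / (90.3 m²):  [cd] / [m²] = m⁻²·cd
Both are m⁻²·cd, so they have the same dimensions and can be added.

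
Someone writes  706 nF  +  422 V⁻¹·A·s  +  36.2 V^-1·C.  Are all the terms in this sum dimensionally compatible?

Expand each in SI base units:
  706 nF:  F = C·V⁻¹ = kg⁻¹·m⁻²·s⁴·A²
  422 V⁻¹·A·s:  A·s·V⁻¹ = A·s·(J·C⁻¹)⁻¹ = kg⁻¹·m⁻²·s⁴·A²
  36.2 V^-1·C:  C·V⁻¹ = s·A·(J·C⁻¹)⁻¹ = kg⁻¹·m⁻²·s⁴·A²
Every term reduces to kg⁻¹·m⁻²·s⁴·A².

Yes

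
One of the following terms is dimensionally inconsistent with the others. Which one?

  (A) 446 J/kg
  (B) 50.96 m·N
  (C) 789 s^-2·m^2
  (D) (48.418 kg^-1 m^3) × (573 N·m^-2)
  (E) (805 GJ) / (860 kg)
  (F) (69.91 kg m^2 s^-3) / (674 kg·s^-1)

(B)

Dimensions:
  (A) J·kg⁻¹ = N·m·kg⁻¹ = m²·s⁻²
  (B) N·m = kg·m·s⁻²·m = kg·m²·s⁻²
  (C) m²·s⁻²
  (D) [kg⁻¹·m³] · [kg·m⁻¹·s⁻²] = m²·s⁻²
  (E) [kg·m²·s⁻²] / [kg] = m²·s⁻²
  (F) [kg·m²·s⁻³] / [kg·s⁻¹] = m²·s⁻²
All reduce to m²·s⁻² except (B), which is kg·m²·s⁻².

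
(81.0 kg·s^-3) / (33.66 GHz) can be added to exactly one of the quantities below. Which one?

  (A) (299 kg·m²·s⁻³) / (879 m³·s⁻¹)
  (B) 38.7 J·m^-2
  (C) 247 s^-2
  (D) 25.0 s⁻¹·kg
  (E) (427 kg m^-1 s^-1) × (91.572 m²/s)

Reference: [kg·s⁻³] / [s⁻¹] = kg·s⁻².
Each option:
  (A) [kg·m²·s⁻³] / [m³·s⁻¹] = kg·m⁻¹·s⁻²
  (B) J·m⁻² = N·m·m⁻² = kg·s⁻²  ← same
  (C) s⁻²
  (D) kg·s⁻¹
  (E) [kg·m⁻¹·s⁻¹] · [m²·s⁻¹] = kg·m·s⁻²
Only (B) matches kg·s⁻².

(B)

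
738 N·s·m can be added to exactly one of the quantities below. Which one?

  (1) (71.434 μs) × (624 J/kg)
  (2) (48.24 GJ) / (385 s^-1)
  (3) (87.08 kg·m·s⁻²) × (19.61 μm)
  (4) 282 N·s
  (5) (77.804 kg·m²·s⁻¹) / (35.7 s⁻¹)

(2)

Reference: N·m·s = kg·m·s⁻²·m·s = kg·m²·s⁻¹.
Each option:
  (1) [s] · [m²·s⁻²] = m²·s⁻¹
  (2) [kg·m²·s⁻²] / [s⁻¹] = kg·m²·s⁻¹  ← same
  (3) [kg·m·s⁻²] · [m] = kg·m²·s⁻²
  (4) N·s = kg·m·s⁻²·s = kg·m·s⁻¹
  (5) [kg·m²·s⁻¹] / [s⁻¹] = kg·m²
Only (2) matches kg·m²·s⁻¹.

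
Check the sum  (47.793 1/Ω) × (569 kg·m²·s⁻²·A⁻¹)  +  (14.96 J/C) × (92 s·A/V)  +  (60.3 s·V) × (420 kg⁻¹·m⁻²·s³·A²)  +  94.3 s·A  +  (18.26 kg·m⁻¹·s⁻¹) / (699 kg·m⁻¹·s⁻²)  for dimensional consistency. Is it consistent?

Reduce each to base SI dimensions:
  (47.793 1/Ω) × (569 kg·m²·s⁻²·A⁻¹):  [kg⁻¹·m⁻²·s³·A²] · [kg·m²·s⁻²·A⁻¹] = s·A
  (14.96 J/C) × (92 s·A/V):  [kg·m²·s⁻³·A⁻¹] · [kg⁻¹·m⁻²·s⁴·A²] = s·A
  (60.3 s·V) × (420 kg⁻¹·m⁻²·s³·A²):  [kg·m²·s⁻²·A⁻¹] · [kg⁻¹·m⁻²·s³·A²] = s·A
  94.3 s·A:  A·s = s·A
  (18.26 kg·m⁻¹·s⁻¹) / (699 kg·m⁻¹·s⁻²):  [kg·m⁻¹·s⁻¹] / [kg·m⁻¹·s⁻²] = s
The terms do not share a single dimension (s vs s·A).

No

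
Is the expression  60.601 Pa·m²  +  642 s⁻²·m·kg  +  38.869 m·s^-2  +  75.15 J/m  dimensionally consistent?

In SI base units:
  60.601 Pa·m²:  Pa·m² = N·m⁻²·m² = kg·m·s⁻²
  642 s⁻²·m·kg:  kg·m·s⁻²
  38.869 m·s^-2:  m·s⁻²
  75.15 J/m:  J·m⁻¹ = N·m·m⁻¹ = kg·m·s⁻²
The terms do not share a single dimension (kg·m·s⁻² vs m·s⁻²).

No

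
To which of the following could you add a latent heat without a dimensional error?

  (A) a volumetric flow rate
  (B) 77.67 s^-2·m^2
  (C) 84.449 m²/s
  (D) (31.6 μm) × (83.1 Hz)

Reference: [latent heat] = m²·s⁻².
Each option:
  (A) [volumetric flow rate] = m³·s⁻¹
  (B) m²·s⁻²  ← same
  (C) m²·s⁻¹
  (D) [m] · [s⁻¹] = m·s⁻¹
Only (B) matches m²·s⁻².

(B)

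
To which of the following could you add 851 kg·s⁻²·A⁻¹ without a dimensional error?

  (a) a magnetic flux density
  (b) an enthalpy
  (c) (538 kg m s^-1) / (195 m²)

Reference: kg·s⁻²·A⁻¹.
Each option:
  (a) [magnetic flux density] = kg·s⁻²·A⁻¹  ← same
  (b) [enthalpy] = kg·m²·s⁻²
  (c) [kg·m·s⁻¹] / [m²] = kg·m⁻¹·s⁻¹
Only (a) matches kg·s⁻²·A⁻¹.

(a)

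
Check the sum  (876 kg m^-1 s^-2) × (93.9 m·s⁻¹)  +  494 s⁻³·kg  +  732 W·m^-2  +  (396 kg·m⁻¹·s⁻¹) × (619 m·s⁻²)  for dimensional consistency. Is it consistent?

Yes

Work out the base dimensions of each:
  (876 kg m^-1 s^-2) × (93.9 m·s⁻¹):  [kg·m⁻¹·s⁻²] · [m·s⁻¹] = kg·s⁻³
  494 s⁻³·kg:  kg·s⁻³
  732 W·m^-2:  W·m⁻² = J·s⁻¹·m⁻² = kg·s⁻³
  (396 kg·m⁻¹·s⁻¹) × (619 m·s⁻²):  [kg·m⁻¹·s⁻¹] · [m·s⁻²] = kg·s⁻³
Every term reduces to kg·s⁻³.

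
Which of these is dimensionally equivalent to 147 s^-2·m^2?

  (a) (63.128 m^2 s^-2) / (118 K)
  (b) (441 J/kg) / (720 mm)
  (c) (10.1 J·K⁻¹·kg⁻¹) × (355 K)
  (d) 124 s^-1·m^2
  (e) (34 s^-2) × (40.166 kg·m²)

Reference: m²·s⁻².
Each option:
  (a) [m²·s⁻²] / [K] = m²·s⁻²·K⁻¹
  (b) [m²·s⁻²] / [m] = m·s⁻²
  (c) [m²·s⁻²·K⁻¹] · [K] = m²·s⁻²  ← same
  (d) m²·s⁻¹
  (e) [s⁻²] · [kg·m²] = kg·m²·s⁻²
Only (c) matches m²·s⁻².

(c)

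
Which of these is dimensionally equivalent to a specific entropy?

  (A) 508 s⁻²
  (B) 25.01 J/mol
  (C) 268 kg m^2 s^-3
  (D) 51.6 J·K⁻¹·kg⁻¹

(D)

Reference: [specific entropy] = m²·s⁻²·K⁻¹.
Each option:
  (A) s⁻²
  (B) J·mol⁻¹ = N·m·mol⁻¹ = kg·m²·s⁻²·mol⁻¹
  (C) kg·m²·s⁻³
  (D) J·kg⁻¹·K⁻¹ = N·m·kg⁻¹·K⁻¹ = m²·s⁻²·K⁻¹  ← same
Only (D) matches m²·s⁻²·K⁻¹.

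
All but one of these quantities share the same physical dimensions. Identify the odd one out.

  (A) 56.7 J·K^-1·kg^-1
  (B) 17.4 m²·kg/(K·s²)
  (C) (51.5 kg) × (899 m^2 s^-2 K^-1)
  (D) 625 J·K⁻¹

Dimensions:
  (A) J·kg⁻¹·K⁻¹ = N·m·kg⁻¹·K⁻¹ = m²·s⁻²·K⁻¹
  (B) kg·m²·s⁻²·K⁻¹
  (C) [kg] · [m²·s⁻²·K⁻¹] = kg·m²·s⁻²·K⁻¹
  (D) J·K⁻¹ = N·m·K⁻¹ = kg·m²·s⁻²·K⁻¹
All reduce to kg·m²·s⁻²·K⁻¹ except (A), which is m²·s⁻²·K⁻¹.

(A)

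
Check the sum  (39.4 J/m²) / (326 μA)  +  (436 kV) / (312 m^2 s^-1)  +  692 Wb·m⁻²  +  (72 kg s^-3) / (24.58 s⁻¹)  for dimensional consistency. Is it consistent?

In SI base units:
  (39.4 J/m²) / (326 μA):  [kg·s⁻²] / [A] = kg·s⁻²·A⁻¹
  (436 kV) / (312 m^2 s^-1):  [kg·m²·s⁻³·A⁻¹] / [m²·s⁻¹] = kg·s⁻²·A⁻¹
  692 Wb·m⁻²:  Wb·m⁻² = V·s·m⁻² = kg·s⁻²·A⁻¹
  (72 kg s^-3) / (24.58 s⁻¹):  [kg·s⁻³] / [s⁻¹] = kg·s⁻²
The terms do not share a single dimension (kg·s⁻² vs kg·s⁻²·A⁻¹).

No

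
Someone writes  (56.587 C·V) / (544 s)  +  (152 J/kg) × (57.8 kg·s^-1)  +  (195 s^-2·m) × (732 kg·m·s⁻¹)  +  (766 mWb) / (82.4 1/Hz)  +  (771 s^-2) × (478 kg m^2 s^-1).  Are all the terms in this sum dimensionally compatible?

Work out the base dimensions of each:
  (56.587 C·V) / (544 s):  [kg·m²·s⁻²] / [s] = kg·m²·s⁻³
  (152 J/kg) × (57.8 kg·s^-1):  [m²·s⁻²] · [kg·s⁻¹] = kg·m²·s⁻³
  (195 s^-2·m) × (732 kg·m·s⁻¹):  [m·s⁻²] · [kg·m·s⁻¹] = kg·m²·s⁻³
  (766 mWb) / (82.4 1/Hz):  [kg·m²·s⁻²·A⁻¹] / [s] = kg·m²·s⁻³·A⁻¹
  (771 s^-2) × (478 kg m^2 s^-1):  [s⁻²] · [kg·m²·s⁻¹] = kg·m²·s⁻³
The terms do not share a single dimension (kg·m²·s⁻³ vs kg·m²·s⁻³·A⁻¹).

No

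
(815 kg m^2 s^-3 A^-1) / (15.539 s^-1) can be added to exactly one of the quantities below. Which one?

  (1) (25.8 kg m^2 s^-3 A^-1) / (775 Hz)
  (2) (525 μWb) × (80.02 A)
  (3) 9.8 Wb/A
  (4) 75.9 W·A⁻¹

(1)

Reference: [kg·m²·s⁻³·A⁻¹] / [s⁻¹] = kg·m²·s⁻²·A⁻¹.
Each option:
  (1) [kg·m²·s⁻³·A⁻¹] / [s⁻¹] = kg·m²·s⁻²·A⁻¹  ← same
  (2) [kg·m²·s⁻²·A⁻¹] · [A] = kg·m²·s⁻²
  (3) Wb·A⁻¹ = V·s·A⁻¹ = kg·m²·s⁻²·A⁻²
  (4) W·A⁻¹ = J·s⁻¹·A⁻¹ = kg·m²·s⁻³·A⁻¹
Only (1) matches kg·m²·s⁻²·A⁻¹.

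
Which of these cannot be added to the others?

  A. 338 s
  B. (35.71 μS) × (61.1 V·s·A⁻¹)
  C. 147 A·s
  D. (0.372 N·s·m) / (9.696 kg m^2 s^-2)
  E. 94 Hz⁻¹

C.

Dimensions:
  A. s
  B. [kg⁻¹·m⁻²·s³·A²] · [kg·m²·s⁻²·A⁻²] = s
  C. A·s = s·A
  D. [kg·m²·s⁻¹] / [kg·m²·s⁻²] = s
  E. Hz⁻¹ = (s⁻¹)⁻¹ = s
All reduce to s except C., which is s·A.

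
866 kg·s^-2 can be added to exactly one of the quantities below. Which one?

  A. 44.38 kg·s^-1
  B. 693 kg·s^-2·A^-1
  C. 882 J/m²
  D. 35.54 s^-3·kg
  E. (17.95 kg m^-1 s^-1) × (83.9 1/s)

Reference: kg·s⁻².
Each option:
  A. kg·s⁻¹
  B. kg·s⁻²·A⁻¹
  C. J·m⁻² = N·m·m⁻² = kg·s⁻²  ← same
  D. kg·s⁻³
  E. [kg·m⁻¹·s⁻¹] · [s⁻¹] = kg·m⁻¹·s⁻²
Only C. matches kg·s⁻².

C.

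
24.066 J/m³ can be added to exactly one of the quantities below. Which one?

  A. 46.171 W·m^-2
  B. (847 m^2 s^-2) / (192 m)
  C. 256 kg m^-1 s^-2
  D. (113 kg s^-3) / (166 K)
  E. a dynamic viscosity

C.

Reference: J·m⁻³ = N·m·m⁻³ = kg·m⁻¹·s⁻².
Each option:
  A. W·m⁻² = J·s⁻¹·m⁻² = kg·s⁻³
  B. [m²·s⁻²] / [m] = m·s⁻²
  C. kg·m⁻¹·s⁻²  ← same
  D. [kg·s⁻³] / [K] = kg·s⁻³·K⁻¹
  E. [dynamic viscosity] = kg·m⁻¹·s⁻¹
Only C. matches kg·m⁻¹·s⁻².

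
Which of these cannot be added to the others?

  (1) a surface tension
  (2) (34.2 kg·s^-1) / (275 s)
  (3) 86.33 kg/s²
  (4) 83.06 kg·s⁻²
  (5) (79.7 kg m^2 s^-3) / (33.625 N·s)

Expand each in SI base units:
  (1) [surface tension] = kg·s⁻²
  (2) [kg·s⁻¹] / [s] = kg·s⁻²
  (3) kg·s⁻²
  (4) kg·s⁻²
  (5) [kg·m²·s⁻³] / [kg·m·s⁻¹] = m·s⁻²
All reduce to kg·s⁻² except (5), which is m·s⁻².

(5)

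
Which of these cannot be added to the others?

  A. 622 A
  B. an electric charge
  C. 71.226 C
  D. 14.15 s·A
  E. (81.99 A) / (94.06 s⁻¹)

Expand each in SI base units:
  A. A
  B. [electric charge] = s·A
  C. C = s·A
  D. A·s = s·A
  E. [A] / [s⁻¹] = s·A
All reduce to s·A except A., which is A.

A.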